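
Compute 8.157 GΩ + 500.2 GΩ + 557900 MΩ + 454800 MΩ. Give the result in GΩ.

1521.057 GΩ

In GΩ:
  8.157 GΩ → 8.157
  500.2 GΩ → 500.2
  557900 MΩ = 557900 × 10^-3 GΩ = 557.9
  454800 MΩ = 454800 × 10^-3 GΩ = 454.8
Sum: 8.157 + 500.2 + 557.9 + 454.8 = 1521.057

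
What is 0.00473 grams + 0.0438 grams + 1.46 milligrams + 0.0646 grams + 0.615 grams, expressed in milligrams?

729.59 milligrams

In milligrams:
  0.00473 grams = 0.00473 × 10^3 milligrams = 4.73
  0.0438 grams = 0.0438 × 10^3 milligrams = 43.8
  1.46 milligrams → 1.46
  0.0646 grams = 0.0646 × 10^3 milligrams = 64.6
  0.615 grams = 0.615 × 10^3 milligrams = 615
Sum: 4.73 + 43.8 + 1.46 + 64.6 + 615 = 729.59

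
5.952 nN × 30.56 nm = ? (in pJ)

0.00018189312 pJ

5.952 × 10⁻⁹ × 30.56 × 10⁻⁹ = 181.89312 × 10⁻¹⁸ J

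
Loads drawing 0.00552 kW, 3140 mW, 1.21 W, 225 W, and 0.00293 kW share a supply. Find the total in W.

In W:
  0.00552 kW = 0.00552 × 10^3 W = 5.52
  3140 mW = 3140 × 10^-3 W = 3.14
  1.21 W → 1.21
  225 W → 225
  0.00293 kW = 0.00293 × 10^3 W = 2.93
Sum: 5.52 + 3.14 + 1.21 + 225 + 2.93 = 237.8

237.8 W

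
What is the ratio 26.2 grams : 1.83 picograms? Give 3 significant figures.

14300000000000

(26.2) / (1.83 × 10⁻¹²) = 14.32 × 10¹²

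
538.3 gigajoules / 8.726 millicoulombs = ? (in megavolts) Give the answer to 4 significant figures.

(538.3 × 10^9) / (8.726 × 10^-3) = 61.6892 × 10^12 V

61690000 megavolts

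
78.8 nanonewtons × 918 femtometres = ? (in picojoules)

78.8 × 10^-9 × 918 × 10^-15 = 72338.4 × 10^-24 J

0.0000000723384 picojoules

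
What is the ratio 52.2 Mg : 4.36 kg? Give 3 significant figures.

(52.2 × 10^6) / (4.36 × 10^3) = 11.97 × 10^3

12000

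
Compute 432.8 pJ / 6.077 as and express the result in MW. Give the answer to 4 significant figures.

(432.8e-12) / (6.077e-18) = 71.2194e6 W

71.22 MW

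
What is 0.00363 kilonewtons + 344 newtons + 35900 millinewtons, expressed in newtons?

In newtons:
  0.00363 kilonewtons = 0.00363 × 10^3 newtons = 3.63
  344 newtons → 344
  35900 millinewtons = 35900 × 10^-3 newtons = 35.9
Sum: 3.63 + 344 + 35.9 = 383.53

383.53 newtons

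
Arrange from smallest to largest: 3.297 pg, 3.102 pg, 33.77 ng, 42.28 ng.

3.297 pg = 0.000000000003297 g
3.102 pg = 0.000000000003102 g
33.77 ng = 0.00000003377 g
42.28 ng = 0.00000004228 g

3.102 pg < 3.297 pg < 33.77 ng < 42.28 ng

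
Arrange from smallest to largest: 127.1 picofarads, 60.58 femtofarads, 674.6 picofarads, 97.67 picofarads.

60.58 femtofarads < 97.67 picofarads < 127.1 picofarads < 674.6 picofarads

127.1 picofarads = 0.0000000001271 farads
60.58 femtofarads = 0.00000000000006058 farads
674.6 picofarads = 0.0000000006746 farads
97.67 picofarads = 0.00000000009767 farads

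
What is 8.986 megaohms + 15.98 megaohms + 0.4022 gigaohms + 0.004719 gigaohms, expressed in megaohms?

In megaohms:
  8.986 megaohms → 8.986
  15.98 megaohms → 15.98
  0.4022 gigaohms = 0.4022 × 10³ megaohms = 402.2
  0.004719 gigaohms = 0.004719 × 10³ megaohms = 4.719
Sum: 8.986 + 15.98 + 402.2 + 4.719 = 431.885

431.885 megaohms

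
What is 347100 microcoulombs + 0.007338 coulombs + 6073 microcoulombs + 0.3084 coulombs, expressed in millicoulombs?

In millicoulombs:
  347100 microcoulombs = 347100e-3 millicoulombs = 347.1
  0.007338 coulombs = 0.007338e3 millicoulombs = 7.338
  6073 microcoulombs = 6073e-3 millicoulombs = 6.073
  0.3084 coulombs = 0.3084e3 millicoulombs = 308.4
Sum: 347.1 + 7.338 + 6.073 + 308.4 = 668.911

668.911 millicoulombs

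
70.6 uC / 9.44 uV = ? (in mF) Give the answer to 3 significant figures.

(70.6 × 10^-6) / (9.44 × 10^-6) = 7.4788 F

7480 mF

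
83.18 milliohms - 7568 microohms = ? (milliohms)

75.612 milliohms

In milliohms:
  83.18 milliohms → 83.18
  7568 microohms = 7568 × 10^-3 milliohms = 7.568
Difference: 83.18 - 7.568 = 75.612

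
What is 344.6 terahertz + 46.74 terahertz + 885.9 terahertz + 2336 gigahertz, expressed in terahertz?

In terahertz:
  344.6 terahertz → 344.6
  46.74 terahertz → 46.74
  885.9 terahertz → 885.9
  2336 gigahertz = 2336e-3 terahertz = 2.336
Sum: 344.6 + 46.74 + 885.9 + 2.336 = 1279.576

1279.576 terahertz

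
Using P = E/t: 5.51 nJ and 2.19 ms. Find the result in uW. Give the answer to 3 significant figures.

2.52 uW

(5.51e-9) / (2.19e-3) = 2.516e-6 W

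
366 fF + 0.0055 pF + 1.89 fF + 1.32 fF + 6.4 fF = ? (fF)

In fF:
  366 fF → 366
  0.0055 pF = 0.0055 × 10³ fF = 5.5
  1.89 fF → 1.89
  1.32 fF → 1.32
  6.4 fF → 6.4
Sum: 366 + 5.5 + 1.89 + 1.32 + 6.4 = 381.11

381.11 fF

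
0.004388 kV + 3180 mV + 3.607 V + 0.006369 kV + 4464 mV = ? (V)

In V:
  0.004388 kV = 0.004388 × 10³ V = 4.388
  3180 mV = 3180 × 10⁻³ V = 3.18
  3.607 V → 3.607
  0.006369 kV = 0.006369 × 10³ V = 6.369
  4464 mV = 4464 × 10⁻³ V = 4.464
Sum: 4.388 + 3.18 + 3.607 + 6.369 + 4.464 = 22.008

22.008 V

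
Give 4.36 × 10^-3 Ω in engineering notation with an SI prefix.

= 4.36 × 10^-3 Ω; 10^-3 is milli.

4.36 mΩ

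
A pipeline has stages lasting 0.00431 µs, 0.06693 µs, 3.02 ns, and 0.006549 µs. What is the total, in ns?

In ns:
  0.00431 µs = 0.00431 × 10³ ns = 4.31
  0.06693 µs = 0.06693 × 10³ ns = 66.93
  3.02 ns → 3.02
  0.006549 µs = 0.006549 × 10³ ns = 6.549
Sum: 4.31 + 66.93 + 3.02 + 6.549 = 80.809

80.809 ns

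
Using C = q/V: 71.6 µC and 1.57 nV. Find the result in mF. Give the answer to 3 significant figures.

(71.6 × 10^-6) / (1.57 × 10^-9) = 45.605 × 10^3 F

45600000 mF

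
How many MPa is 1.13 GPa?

1130 MPa

giga = 10⁹, mega = 10⁶; factor is 10³.
1.13 × 10³ = 1130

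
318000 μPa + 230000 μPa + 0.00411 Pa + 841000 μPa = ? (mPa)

1393.11 mPa

In mPa:
  318000 μPa = 318000e-3 mPa = 318
  230000 μPa = 230000e-3 mPa = 230
  0.00411 Pa = 0.00411e3 mPa = 4.11
  841000 μPa = 841000e-3 mPa = 841
Sum: 318 + 230 + 4.11 + 841 = 1393.11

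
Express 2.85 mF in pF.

milli = 10⁻³, pico = 10⁻¹²; factor is 10⁹.
2.85 × 10⁹ = 2850000000

2850000000 pF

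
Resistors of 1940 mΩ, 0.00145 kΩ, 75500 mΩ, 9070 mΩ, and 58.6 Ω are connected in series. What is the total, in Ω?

146.56 Ω

In Ω:
  1940 mΩ = 1940 × 10⁻³ Ω = 1.94
  0.00145 kΩ = 0.00145 × 10³ Ω = 1.45
  75500 mΩ = 75500 × 10⁻³ Ω = 75.5
  9070 mΩ = 9070 × 10⁻³ Ω = 9.07
  58.6 Ω → 58.6
Sum: 1.94 + 1.45 + 75.5 + 9.07 + 58.6 = 146.56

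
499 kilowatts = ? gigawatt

0.000499 gigawatts

kilo = 10³, giga = 10⁹; factor is 10⁻⁶.
499 × 10⁻⁶ = 0.000499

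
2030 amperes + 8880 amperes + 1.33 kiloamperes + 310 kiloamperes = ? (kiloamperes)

322.24 kiloamperes

In kiloamperes:
  2030 amperes = 2030e-3 kiloamperes = 2.03
  8880 amperes = 8880e-3 kiloamperes = 8.88
  1.33 kiloamperes → 1.33
  310 kiloamperes → 310
Sum: 2.03 + 8.88 + 1.33 + 310 = 322.24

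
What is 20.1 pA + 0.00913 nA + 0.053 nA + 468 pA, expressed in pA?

In pA:
  20.1 pA → 20.1
  0.00913 nA = 0.00913 × 10^3 pA = 9.13
  0.053 nA = 0.053 × 10^3 pA = 53
  468 pA → 468
Sum: 20.1 + 9.13 + 53 + 468 = 550.23

550.23 pA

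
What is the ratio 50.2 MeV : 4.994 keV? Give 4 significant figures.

10050

(50.2e6) / (4.994e3) = 10.052e3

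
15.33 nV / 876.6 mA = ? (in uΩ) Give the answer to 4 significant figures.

0.01749 uΩ

(15.33e-9) / (876.6e-3) = 0.017488e-6 Ω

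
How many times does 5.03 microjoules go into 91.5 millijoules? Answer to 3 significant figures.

(91.5 × 10^-3) / (5.03 × 10^-6) = 18.19 × 10^3

18200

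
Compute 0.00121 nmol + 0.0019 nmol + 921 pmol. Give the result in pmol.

924.11 pmol

In pmol:
  0.00121 nmol = 0.00121e3 pmol = 1.21
  0.0019 nmol = 0.0019e3 pmol = 1.9
  921 pmol → 921
Sum: 1.21 + 1.9 + 921 = 924.11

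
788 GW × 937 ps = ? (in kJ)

0.738356 kJ

788e9 × 937e-12 = 738356e-3 J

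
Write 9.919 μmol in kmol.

0.000000009919 kmol

micro = 10⁻⁶, kilo = 10³; factor is 10⁻⁹.
9.919 × 10⁻⁹ = 0.000000009919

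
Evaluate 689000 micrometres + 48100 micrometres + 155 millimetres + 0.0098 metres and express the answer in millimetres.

901.9 millimetres

In millimetres:
  689000 micrometres = 689000e-3 millimetres = 689
  48100 micrometres = 48100e-3 millimetres = 48.1
  155 millimetres → 155
  0.0098 metres = 0.0098e3 millimetres = 9.8
Sum: 689 + 48.1 + 155 + 9.8 = 901.9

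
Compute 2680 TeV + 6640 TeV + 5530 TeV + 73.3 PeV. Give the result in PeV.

In PeV:
  2680 TeV = 2680 × 10⁻³ PeV = 2.68
  6640 TeV = 6640 × 10⁻³ PeV = 6.64
  5530 TeV = 5530 × 10⁻³ PeV = 5.53
  73.3 PeV → 73.3
Sum: 2.68 + 6.64 + 5.53 + 73.3 = 88.15

88.15 PeV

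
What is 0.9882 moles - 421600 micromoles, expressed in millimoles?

566.6 millimoles

In millimoles:
  0.9882 moles = 0.9882 × 10^3 millimoles = 988.2
  421600 micromoles = 421600 × 10^-3 millimoles = 421.6
Difference: 988.2 - 421.6 = 566.6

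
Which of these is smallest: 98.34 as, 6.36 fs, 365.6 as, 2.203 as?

2.203 as

98.34 as = 0.00000000000000009834 s
6.36 fs = 0.00000000000000636 s
365.6 as = 0.0000000000000003656 s
2.203 as = 0.000000000000000002203 s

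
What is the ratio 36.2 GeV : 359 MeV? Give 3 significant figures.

(36.2 × 10^9) / (359 × 10^6) = 0.1008 × 10^3

101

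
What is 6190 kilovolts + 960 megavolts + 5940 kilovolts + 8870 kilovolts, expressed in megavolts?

In megavolts:
  6190 kilovolts = 6190 × 10⁻³ megavolts = 6.19
  960 megavolts → 960
  5940 kilovolts = 5940 × 10⁻³ megavolts = 5.94
  8870 kilovolts = 8870 × 10⁻³ megavolts = 8.87
Sum: 6.19 + 960 + 5.94 + 8.87 = 981

981 megavolts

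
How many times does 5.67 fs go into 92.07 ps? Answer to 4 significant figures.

16240

(92.07e-12) / (5.67e-15) = 16.238e3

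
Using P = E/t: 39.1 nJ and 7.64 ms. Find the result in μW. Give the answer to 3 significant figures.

(39.1 × 10⁻⁹) / (7.64 × 10⁻³) = 5.1178 × 10⁻⁶ W

5.12 μW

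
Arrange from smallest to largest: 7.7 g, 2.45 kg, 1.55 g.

1.55 g < 7.7 g < 2.45 kg

7.7 g = 7.7 g
2.45 kg = 2450 g
1.55 g = 1.55 g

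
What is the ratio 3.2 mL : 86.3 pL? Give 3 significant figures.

(3.2e-3) / (86.3e-12) = 0.03708e9

37100000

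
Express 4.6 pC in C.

pico = 1e-12, (no prefix) = 1e0; factor is 1e-12.
4.6 × 1e-12 = 0.0000000000046

0.0000000000046 C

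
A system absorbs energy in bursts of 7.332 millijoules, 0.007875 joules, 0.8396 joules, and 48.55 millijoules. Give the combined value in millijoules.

In millijoules:
  7.332 millijoules → 7.332
  0.007875 joules = 0.007875e3 millijoules = 7.875
  0.8396 joules = 0.8396e3 millijoules = 839.6
  48.55 millijoules → 48.55
Sum: 7.332 + 7.875 + 839.6 + 48.55 = 903.357

903.357 millijoules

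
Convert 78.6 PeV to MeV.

peta = 10¹⁵, mega = 10⁶; factor is 10⁹.
78.6 × 10⁹ = 78600000000

78600000000 MeV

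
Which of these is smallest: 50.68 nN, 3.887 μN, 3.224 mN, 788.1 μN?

50.68 nN = 0.00000005068 N
3.887 μN = 0.000003887 N
3.224 mN = 0.003224 N
788.1 μN = 0.0007881 N

50.68 nN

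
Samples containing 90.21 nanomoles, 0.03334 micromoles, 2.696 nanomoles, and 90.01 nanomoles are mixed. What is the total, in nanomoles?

216.256 nanomoles

In nanomoles:
  90.21 nanomoles → 90.21
  0.03334 micromoles = 0.03334 × 10³ nanomoles = 33.34
  2.696 nanomoles → 2.696
  90.01 nanomoles → 90.01
Sum: 90.21 + 33.34 + 2.696 + 90.01 = 216.256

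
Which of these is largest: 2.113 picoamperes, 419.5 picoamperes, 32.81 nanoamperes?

32.81 nanoamperes

2.113 picoamperes = 0.000000000002113 amperes
419.5 picoamperes = 0.0000000004195 amperes
32.81 nanoamperes = 0.00000003281 amperes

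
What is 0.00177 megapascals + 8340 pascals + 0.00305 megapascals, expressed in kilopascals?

In kilopascals:
  0.00177 megapascals = 0.00177 × 10³ kilopascals = 1.77
  8340 pascals = 8340 × 10⁻³ kilopascals = 8.34
  0.00305 megapascals = 0.00305 × 10³ kilopascals = 3.05
Sum: 1.77 + 8.34 + 3.05 = 13.16

13.16 kilopascals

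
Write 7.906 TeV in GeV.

7906 GeV

tera = 10¹², giga = 10⁹; factor is 10³.
7.906 × 10³ = 7906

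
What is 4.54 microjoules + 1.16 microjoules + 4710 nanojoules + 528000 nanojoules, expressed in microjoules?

In microjoules:
  4.54 microjoules → 4.54
  1.16 microjoules → 1.16
  4710 nanojoules = 4710 × 10⁻³ microjoules = 4.71
  528000 nanojoules = 528000 × 10⁻³ microjoules = 528
Sum: 4.54 + 1.16 + 4.71 + 528 = 538.41

538.41 microjoules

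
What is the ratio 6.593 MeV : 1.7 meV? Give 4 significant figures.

3878000000

(6.593 × 10⁶) / (1.7 × 10⁻³) = 3.8782 × 10⁹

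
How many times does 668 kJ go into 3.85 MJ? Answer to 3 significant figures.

5.76

(3.85e6) / (668e3) = 0.005763e3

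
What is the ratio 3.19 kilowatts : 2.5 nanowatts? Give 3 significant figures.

(3.19e3) / (2.5e-9) = 1.276e12

1280000000000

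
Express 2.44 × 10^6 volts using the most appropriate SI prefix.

= 2.44 × 10^6 volts; 10^6 is mega.

2.44 megavolts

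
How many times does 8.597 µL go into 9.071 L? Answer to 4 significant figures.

(9.071) / (8.597e-6) = 1.0551e6

1055000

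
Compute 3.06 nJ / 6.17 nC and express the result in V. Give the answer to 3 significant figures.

(3.06 × 10^-9) / (6.17 × 10^-9) = 0.49595 V

0.496 V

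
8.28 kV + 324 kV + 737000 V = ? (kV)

1069.28 kV

In kV:
  8.28 kV → 8.28
  324 kV → 324
  737000 V = 737000 × 10^-3 kV = 737
Sum: 8.28 + 324 + 737 = 1069.28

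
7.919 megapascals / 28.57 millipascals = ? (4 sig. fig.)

(7.919 × 10^6) / (28.57 × 10^-3) = 0.27718 × 10^9

277200000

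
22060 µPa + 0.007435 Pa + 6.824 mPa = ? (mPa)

In mPa:
  22060 µPa = 22060 × 10^-3 mPa = 22.06
  0.007435 Pa = 0.007435 × 10^3 mPa = 7.435
  6.824 mPa → 6.824
Sum: 22.06 + 7.435 + 6.824 = 36.319

36.319 mPa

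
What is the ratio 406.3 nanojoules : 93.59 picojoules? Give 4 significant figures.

4341

(406.3 × 10^-9) / (93.59 × 10^-12) = 4.3413 × 10^3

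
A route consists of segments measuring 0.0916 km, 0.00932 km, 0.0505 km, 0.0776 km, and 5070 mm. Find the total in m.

234.09 m

In m:
  0.0916 km = 0.0916 × 10^3 m = 91.6
  0.00932 km = 0.00932 × 10^3 m = 9.32
  0.0505 km = 0.0505 × 10^3 m = 50.5
  0.0776 km = 0.0776 × 10^3 m = 77.6
  5070 mm = 5070 × 10^-3 m = 5.07
Sum: 91.6 + 9.32 + 50.5 + 77.6 + 5.07 = 234.09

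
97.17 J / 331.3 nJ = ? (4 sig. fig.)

293300000

(97.17) / (331.3 × 10⁻⁹) = 0.2933 × 10⁹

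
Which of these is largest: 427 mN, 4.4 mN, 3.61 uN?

427 mN

427 mN = 0.427 N
4.4 mN = 0.0044 N
3.61 uN = 0.00000361 N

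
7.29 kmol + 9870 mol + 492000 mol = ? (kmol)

In kmol:
  7.29 kmol → 7.29
  9870 mol = 9870 × 10^-3 kmol = 9.87
  492000 mol = 492000 × 10^-3 kmol = 492
Sum: 7.29 + 9.87 + 492 = 509.16

509.16 kmol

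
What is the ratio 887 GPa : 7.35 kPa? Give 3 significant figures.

121000000

(887 × 10^9) / (7.35 × 10^3) = 120.7 × 10^6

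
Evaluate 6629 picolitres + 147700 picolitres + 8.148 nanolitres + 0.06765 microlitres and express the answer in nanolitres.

230.127 nanolitres

In nanolitres:
  6629 picolitres = 6629e-3 nanolitres = 6.629
  147700 picolitres = 147700e-3 nanolitres = 147.7
  8.148 nanolitres → 8.148
  0.06765 microlitres = 0.06765e3 nanolitres = 67.65
Sum: 6.629 + 147.7 + 8.148 + 67.65 = 230.127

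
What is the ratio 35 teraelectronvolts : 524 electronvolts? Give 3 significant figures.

(35 × 10¹²) / (524) = 0.06679 × 10¹²

66800000000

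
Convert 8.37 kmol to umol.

kilo = 1e3, micro = 1e-6; factor is 1e9.
8.37 × 1e9 = 8370000000

8370000000 umol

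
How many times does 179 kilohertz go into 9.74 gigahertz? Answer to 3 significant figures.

54400

(9.74 × 10⁹) / (179 × 10³) = 0.05441 × 10⁶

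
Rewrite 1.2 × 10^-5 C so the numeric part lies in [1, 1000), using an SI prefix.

12 uC

= 12 × 10^-6 C; 10^-6 is micro.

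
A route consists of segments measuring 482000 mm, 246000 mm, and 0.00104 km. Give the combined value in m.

729.04 m

In m:
  482000 mm = 482000 × 10⁻³ m = 482
  246000 mm = 246000 × 10⁻³ m = 246
  0.00104 km = 0.00104 × 10³ m = 1.04
Sum: 482 + 246 + 1.04 = 729.04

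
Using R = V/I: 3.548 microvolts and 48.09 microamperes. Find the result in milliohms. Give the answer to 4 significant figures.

73.78 milliohms

(3.548 × 10⁻⁶) / (48.09 × 10⁻⁶) = 0.0737783 Ω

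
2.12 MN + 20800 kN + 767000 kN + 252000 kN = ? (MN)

1041.92 MN

In MN:
  2.12 MN → 2.12
  20800 kN = 20800 × 10⁻³ MN = 20.8
  767000 kN = 767000 × 10⁻³ MN = 767
  252000 kN = 252000 × 10⁻³ MN = 252
Sum: 2.12 + 20.8 + 767 + 252 = 1041.92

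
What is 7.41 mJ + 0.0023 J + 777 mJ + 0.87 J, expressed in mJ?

1656.71 mJ

In mJ:
  7.41 mJ → 7.41
  0.0023 J = 0.0023e3 mJ = 2.3
  777 mJ → 777
  0.87 J = 0.87e3 mJ = 870
Sum: 7.41 + 2.3 + 777 + 870 = 1656.71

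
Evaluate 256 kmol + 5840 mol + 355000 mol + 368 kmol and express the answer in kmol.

In kmol:
  256 kmol → 256
  5840 mol = 5840 × 10⁻³ kmol = 5.84
  355000 mol = 355000 × 10⁻³ kmol = 355
  368 kmol → 368
Sum: 256 + 5.84 + 355 + 368 = 984.84

984.84 kmol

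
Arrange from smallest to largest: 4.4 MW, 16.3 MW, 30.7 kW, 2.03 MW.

4.4 MW = 4400000 W
16.3 MW = 16300000 W
30.7 kW = 30700 W
2.03 MW = 2030000 W

30.7 kW < 2.03 MW < 4.4 MW < 16.3 MW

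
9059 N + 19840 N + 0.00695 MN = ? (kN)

In kN:
  9059 N = 9059 × 10⁻³ kN = 9.059
  19840 N = 19840 × 10⁻³ kN = 19.84
  0.00695 MN = 0.00695 × 10³ kN = 6.95
Sum: 9.059 + 19.84 + 6.95 = 35.849

35.849 kN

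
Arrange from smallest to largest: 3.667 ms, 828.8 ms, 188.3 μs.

3.667 ms = 0.003667 s
828.8 ms = 0.8288 s
188.3 μs = 0.0001883 s

188.3 μs < 3.667 ms < 828.8 ms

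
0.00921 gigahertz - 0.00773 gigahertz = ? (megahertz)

In megahertz:
  0.00921 gigahertz = 0.00921e3 megahertz = 9.21
  0.00773 gigahertz = 0.00773e3 megahertz = 7.73
Difference: 9.21 - 7.73 = 1.48

1.48 megahertz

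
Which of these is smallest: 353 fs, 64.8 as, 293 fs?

64.8 as

353 fs = 0.000000000000353 s
64.8 as = 0.0000000000000000648 s
293 fs = 0.000000000000293 s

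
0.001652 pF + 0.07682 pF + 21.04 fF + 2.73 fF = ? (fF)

102.242 fF

In fF:
  0.001652 pF = 0.001652 × 10^3 fF = 1.652
  0.07682 pF = 0.07682 × 10^3 fF = 76.82
  21.04 fF → 21.04
  2.73 fF → 2.73
Sum: 1.652 + 76.82 + 21.04 + 2.73 = 102.242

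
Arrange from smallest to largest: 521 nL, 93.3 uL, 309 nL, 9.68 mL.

521 nL = 0.000000521 L
93.3 uL = 0.0000933 L
309 nL = 0.000000309 L
9.68 mL = 0.00968 L

309 nL < 521 nL < 93.3 uL < 9.68 mL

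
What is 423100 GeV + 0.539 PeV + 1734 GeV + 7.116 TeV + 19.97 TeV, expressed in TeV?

In TeV:
  423100 GeV = 423100 × 10⁻³ TeV = 423.1
  0.539 PeV = 0.539 × 10³ TeV = 539
  1734 GeV = 1734 × 10⁻³ TeV = 1.734
  7.116 TeV → 7.116
  19.97 TeV → 19.97
Sum: 423.1 + 539 + 1.734 + 7.116 + 19.97 = 990.92

990.92 TeV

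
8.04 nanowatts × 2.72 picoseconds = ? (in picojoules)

0.0000000218688 picojoules

8.04e-9 × 2.72e-12 = 21.8688e-21 J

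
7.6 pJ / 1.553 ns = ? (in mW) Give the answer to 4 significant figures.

4.894 mW

(7.6 × 10^-12) / (1.553 × 10^-9) = 4.89375 × 10^-3 W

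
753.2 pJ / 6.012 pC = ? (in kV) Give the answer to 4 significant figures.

(753.2e-12) / (6.012e-12) = 125.283 V

0.1253 kV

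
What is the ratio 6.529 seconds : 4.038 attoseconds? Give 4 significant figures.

1617000000000000000

(6.529) / (4.038 × 10⁻¹⁸) = 1.6169 × 10¹⁸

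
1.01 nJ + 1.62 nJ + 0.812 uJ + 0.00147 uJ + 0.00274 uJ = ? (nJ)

818.84 nJ

In nJ:
  1.01 nJ → 1.01
  1.62 nJ → 1.62
  0.812 uJ = 0.812 × 10^3 nJ = 812
  0.00147 uJ = 0.00147 × 10^3 nJ = 1.47
  0.00274 uJ = 0.00274 × 10^3 nJ = 2.74
Sum: 1.01 + 1.62 + 812 + 1.47 + 2.74 = 818.84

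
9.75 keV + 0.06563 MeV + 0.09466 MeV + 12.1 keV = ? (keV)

In keV:
  9.75 keV → 9.75
  0.06563 MeV = 0.06563 × 10^3 keV = 65.63
  0.09466 MeV = 0.09466 × 10^3 keV = 94.66
  12.1 keV → 12.1
Sum: 9.75 + 65.63 + 94.66 + 12.1 = 182.14

182.14 keV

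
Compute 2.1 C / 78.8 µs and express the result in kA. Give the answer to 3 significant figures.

26.6 kA

(2.1) / (78.8 × 10⁻⁶) = 0.02665 × 10⁶ A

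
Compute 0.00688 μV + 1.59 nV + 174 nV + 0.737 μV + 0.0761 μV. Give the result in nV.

995.57 nV

In nV:
  0.00688 μV = 0.00688e3 nV = 6.88
  1.59 nV → 1.59
  174 nV → 174
  0.737 μV = 0.737e3 nV = 737
  0.0761 μV = 0.0761e3 nV = 76.1
Sum: 6.88 + 1.59 + 174 + 737 + 76.1 = 995.57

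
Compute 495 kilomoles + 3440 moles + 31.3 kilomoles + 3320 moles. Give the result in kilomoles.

In kilomoles:
  495 kilomoles → 495
  3440 moles = 3440e-3 kilomoles = 3.44
  31.3 kilomoles → 31.3
  3320 moles = 3320e-3 kilomoles = 3.32
Sum: 495 + 3.44 + 31.3 + 3.32 = 533.06

533.06 kilomoles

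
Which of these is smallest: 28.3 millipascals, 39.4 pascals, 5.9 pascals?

28.3 millipascals = 0.0283 pascals
39.4 pascals = 39.4 pascals
5.9 pascals = 5.9 pascals

28.3 millipascals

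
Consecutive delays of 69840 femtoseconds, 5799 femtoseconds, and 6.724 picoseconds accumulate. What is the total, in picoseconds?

82.363 picoseconds

In picoseconds:
  69840 femtoseconds = 69840 × 10^-3 picoseconds = 69.84
  5799 femtoseconds = 5799 × 10^-3 picoseconds = 5.799
  6.724 picoseconds → 6.724
Sum: 69.84 + 5.799 + 6.724 = 82.363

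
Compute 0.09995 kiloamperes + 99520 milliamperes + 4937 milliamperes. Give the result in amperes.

In amperes:
  0.09995 kiloamperes = 0.09995e3 amperes = 99.95
  99520 milliamperes = 99520e-3 amperes = 99.52
  4937 milliamperes = 4937e-3 amperes = 4.937
Sum: 99.95 + 99.52 + 4.937 = 204.407

204.407 amperes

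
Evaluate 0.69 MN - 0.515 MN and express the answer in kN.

In kN:
  0.69 MN = 0.69 × 10^3 kN = 690
  0.515 MN = 0.515 × 10^3 kN = 515
Difference: 690 - 515 = 175

175 kN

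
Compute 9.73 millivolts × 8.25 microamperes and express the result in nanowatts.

80.2725 nanowatts

9.73e-3 × 8.25e-6 = 80.2725e-9 W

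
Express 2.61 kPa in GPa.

0.00000261 GPa

kilo = 10³, giga = 10⁹; factor is 10⁻⁶.
2.61 × 10⁻⁶ = 0.00000261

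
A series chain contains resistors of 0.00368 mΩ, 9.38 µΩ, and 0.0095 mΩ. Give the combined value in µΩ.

22.56 µΩ

In µΩ:
  0.00368 mΩ = 0.00368 × 10^3 µΩ = 3.68
  9.38 µΩ → 9.38
  0.0095 mΩ = 0.0095 × 10^3 µΩ = 9.5
Sum: 3.68 + 9.38 + 9.5 = 22.56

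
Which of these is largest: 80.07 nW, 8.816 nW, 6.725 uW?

6.725 uW

80.07 nW = 0.00000008007 W
8.816 nW = 0.000000008816 W
6.725 uW = 0.000006725 W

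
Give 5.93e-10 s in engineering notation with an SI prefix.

= 593e-12 s; 1e-12 is pico.

593 ps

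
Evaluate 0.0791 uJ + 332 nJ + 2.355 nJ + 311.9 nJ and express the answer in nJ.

In nJ:
  0.0791 uJ = 0.0791e3 nJ = 79.1
  332 nJ → 332
  2.355 nJ → 2.355
  311.9 nJ → 311.9
Sum: 79.1 + 332 + 2.355 + 311.9 = 725.355

725.355 nJ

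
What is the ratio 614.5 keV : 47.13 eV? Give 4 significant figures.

(614.5 × 10³) / (47.13) = 13.038 × 10³

13040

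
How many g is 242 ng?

0.000000242 g

nano = 10^-9, (no prefix) = 10^0; factor is 10^-9.
242 × 10^-9 = 0.000000242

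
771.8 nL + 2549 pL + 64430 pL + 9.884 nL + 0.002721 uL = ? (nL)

851.384 nL

In nL:
  771.8 nL → 771.8
  2549 pL = 2549 × 10⁻³ nL = 2.549
  64430 pL = 64430 × 10⁻³ nL = 64.43
  9.884 nL → 9.884
  0.002721 uL = 0.002721 × 10³ nL = 2.721
Sum: 771.8 + 2.549 + 64.43 + 9.884 + 2.721 = 851.384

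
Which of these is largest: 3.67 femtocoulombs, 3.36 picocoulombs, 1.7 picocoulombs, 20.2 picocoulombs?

3.67 femtocoulombs = 0.00000000000000367 coulombs
3.36 picocoulombs = 0.00000000000336 coulombs
1.7 picocoulombs = 0.0000000000017 coulombs
20.2 picocoulombs = 0.0000000000202 coulombs

20.2 picocoulombs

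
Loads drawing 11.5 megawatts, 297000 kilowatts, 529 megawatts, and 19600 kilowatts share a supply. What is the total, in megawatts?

In megawatts:
  11.5 megawatts → 11.5
  297000 kilowatts = 297000e-3 megawatts = 297
  529 megawatts → 529
  19600 kilowatts = 19600e-3 megawatts = 19.6
Sum: 11.5 + 297 + 529 + 19.6 = 857.1

857.1 megawatts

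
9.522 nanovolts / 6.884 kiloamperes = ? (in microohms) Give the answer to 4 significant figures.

(9.522 × 10⁻⁹) / (6.884 × 10³) = 1.38321 × 10⁻¹² Ω

0.000001383 microohms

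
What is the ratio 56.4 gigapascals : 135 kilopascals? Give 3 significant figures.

418000

(56.4 × 10^9) / (135 × 10^3) = 0.4178 × 10^6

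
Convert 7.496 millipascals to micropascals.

milli = 10⁻³, micro = 10⁻⁶; factor is 10³.
7.496 × 10³ = 7496

7496 micropascals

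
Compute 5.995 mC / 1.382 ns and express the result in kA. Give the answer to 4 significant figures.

(5.995 × 10^-3) / (1.382 × 10^-9) = 4.33792 × 10^6 A

4338 kA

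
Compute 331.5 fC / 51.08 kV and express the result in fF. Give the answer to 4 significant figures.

0.006490 fF

(331.5e-15) / (51.08e3) = 6.48982e-18 F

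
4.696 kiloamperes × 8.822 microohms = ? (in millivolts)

41.428112 millivolts

4.696 × 10³ × 8.822 × 10⁻⁶ = 41.428112 × 10⁻³ V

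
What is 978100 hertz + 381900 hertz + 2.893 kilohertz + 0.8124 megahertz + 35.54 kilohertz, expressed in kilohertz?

2210.833 kilohertz

In kilohertz:
  978100 hertz = 978100e-3 kilohertz = 978.1
  381900 hertz = 381900e-3 kilohertz = 381.9
  2.893 kilohertz → 2.893
  0.8124 megahertz = 0.8124e3 kilohertz = 812.4
  35.54 kilohertz → 35.54
Sum: 978.1 + 381.9 + 2.893 + 812.4 + 35.54 = 2210.833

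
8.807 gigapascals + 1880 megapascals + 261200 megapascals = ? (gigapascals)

271.887 gigapascals

In gigapascals:
  8.807 gigapascals → 8.807
  1880 megapascals = 1880 × 10⁻³ gigapascals = 1.88
  261200 megapascals = 261200 × 10⁻³ gigapascals = 261.2
Sum: 8.807 + 1.88 + 261.2 = 271.887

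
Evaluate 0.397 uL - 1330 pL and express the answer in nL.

395.67 nL

In nL:
  0.397 uL = 0.397 × 10^3 nL = 397
  1330 pL = 1330 × 10^-3 nL = 1.33
Difference: 397 - 1.33 = 395.67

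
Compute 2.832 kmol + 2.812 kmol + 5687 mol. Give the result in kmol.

In kmol:
  2.832 kmol → 2.832
  2.812 kmol → 2.812
  5687 mol = 5687 × 10^-3 kmol = 5.687
Sum: 2.832 + 2.812 + 5.687 = 11.331

11.331 kmol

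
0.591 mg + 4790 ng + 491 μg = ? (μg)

In μg:
  0.591 mg = 0.591 × 10³ μg = 591
  4790 ng = 4790 × 10⁻³ μg = 4.79
  491 μg → 491
Sum: 591 + 4.79 + 491 = 1086.79

1086.79 μg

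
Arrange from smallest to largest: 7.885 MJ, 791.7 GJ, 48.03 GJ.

7.885 MJ = 7885000 J
791.7 GJ = 791700000000 J
48.03 GJ = 48030000000 J

7.885 MJ < 48.03 GJ < 791.7 GJ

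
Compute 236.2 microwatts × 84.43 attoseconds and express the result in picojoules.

0.000000019942366 picojoules

236.2 × 10⁻⁶ × 84.43 × 10⁻¹⁸ = 19942.366 × 10⁻²⁴ J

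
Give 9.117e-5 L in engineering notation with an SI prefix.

= 91.17e-6 L; 1e-6 is micro.

91.17 uL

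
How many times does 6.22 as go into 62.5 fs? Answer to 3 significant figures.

(62.5e-15) / (6.22e-18) = 10.05e3

10000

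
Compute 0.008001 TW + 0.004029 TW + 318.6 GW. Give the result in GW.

330.63 GW

In GW:
  0.008001 TW = 0.008001e3 GW = 8.001
  0.004029 TW = 0.004029e3 GW = 4.029
  318.6 GW → 318.6
Sum: 8.001 + 4.029 + 318.6 = 330.63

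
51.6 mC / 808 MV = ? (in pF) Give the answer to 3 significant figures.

(51.6 × 10^-3) / (808 × 10^6) = 0.063861 × 10^-9 F

63.9 pF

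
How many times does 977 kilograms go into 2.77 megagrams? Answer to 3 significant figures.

(2.77e6) / (977e3) = 0.002835e3

2.84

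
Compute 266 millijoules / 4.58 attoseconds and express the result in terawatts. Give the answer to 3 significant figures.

(266e-3) / (4.58e-18) = 58.079e15 W

58100 terawatts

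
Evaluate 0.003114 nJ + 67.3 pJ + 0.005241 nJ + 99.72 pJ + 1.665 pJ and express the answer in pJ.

In pJ:
  0.003114 nJ = 0.003114 × 10³ pJ = 3.114
  67.3 pJ → 67.3
  0.005241 nJ = 0.005241 × 10³ pJ = 5.241
  99.72 pJ → 99.72
  1.665 pJ → 1.665
Sum: 3.114 + 67.3 + 5.241 + 99.72 + 1.665 = 177.04

177.04 pJ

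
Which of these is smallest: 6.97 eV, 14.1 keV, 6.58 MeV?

6.97 eV = 6.97 eV
14.1 keV = 14100 eV
6.58 MeV = 6580000 eV

6.97 eV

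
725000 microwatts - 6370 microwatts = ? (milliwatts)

718.63 milliwatts

In milliwatts:
  725000 microwatts = 725000 × 10^-3 milliwatts = 725
  6370 microwatts = 6370 × 10^-3 milliwatts = 6.37
Difference: 725 - 6.37 = 718.63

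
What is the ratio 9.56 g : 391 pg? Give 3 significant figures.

(9.56) / (391 × 10^-12) = 0.02445 × 10^12

24500000000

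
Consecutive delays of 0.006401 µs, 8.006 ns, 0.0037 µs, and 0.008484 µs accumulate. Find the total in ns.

26.591 ns

In ns:
  0.006401 µs = 0.006401 × 10³ ns = 6.401
  8.006 ns → 8.006
  0.0037 µs = 0.0037 × 10³ ns = 3.7
  0.008484 µs = 0.008484 × 10³ ns = 8.484
Sum: 6.401 + 8.006 + 3.7 + 8.484 = 26.591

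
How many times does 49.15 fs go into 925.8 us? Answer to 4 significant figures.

18840000000

(925.8 × 10^-6) / (49.15 × 10^-15) = 18.836 × 10^9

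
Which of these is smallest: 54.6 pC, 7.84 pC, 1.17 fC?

1.17 fC

54.6 pC = 0.0000000000546 C
7.84 pC = 0.00000000000784 C
1.17 fC = 0.00000000000000117 C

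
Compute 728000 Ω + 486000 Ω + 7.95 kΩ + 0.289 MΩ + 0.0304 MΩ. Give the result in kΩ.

In kΩ:
  728000 Ω = 728000 × 10^-3 kΩ = 728
  486000 Ω = 486000 × 10^-3 kΩ = 486
  7.95 kΩ → 7.95
  0.289 MΩ = 0.289 × 10^3 kΩ = 289
  0.0304 MΩ = 0.0304 × 10^3 kΩ = 30.4
Sum: 728 + 486 + 7.95 + 289 + 30.4 = 1541.35

1541.35 kΩ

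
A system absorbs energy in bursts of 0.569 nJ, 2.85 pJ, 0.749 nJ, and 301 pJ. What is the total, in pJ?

In pJ:
  0.569 nJ = 0.569e3 pJ = 569
  2.85 pJ → 2.85
  0.749 nJ = 0.749e3 pJ = 749
  301 pJ → 301
Sum: 569 + 2.85 + 749 + 301 = 1621.85

1621.85 pJ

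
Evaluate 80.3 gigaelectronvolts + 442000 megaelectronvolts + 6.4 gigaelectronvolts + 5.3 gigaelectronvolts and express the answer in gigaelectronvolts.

534 gigaelectronvolts

In gigaelectronvolts:
  80.3 gigaelectronvolts → 80.3
  442000 megaelectronvolts = 442000e-3 gigaelectronvolts = 442
  6.4 gigaelectronvolts → 6.4
  5.3 gigaelectronvolts → 5.3
Sum: 80.3 + 442 + 6.4 + 5.3 = 534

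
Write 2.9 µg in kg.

0.0000000029 kg

micro = 10⁻⁶, kilo = 10³; factor is 10⁻⁹.
2.9 × 10⁻⁹ = 0.0000000029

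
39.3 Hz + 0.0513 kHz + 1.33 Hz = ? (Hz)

91.93 Hz

In Hz:
  39.3 Hz → 39.3
  0.0513 kHz = 0.0513 × 10^3 Hz = 51.3
  1.33 Hz → 1.33
Sum: 39.3 + 51.3 + 1.33 = 91.93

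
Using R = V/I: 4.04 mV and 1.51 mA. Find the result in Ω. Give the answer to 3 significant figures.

2.68 Ω

(4.04 × 10^-3) / (1.51 × 10^-3) = 2.6755 Ω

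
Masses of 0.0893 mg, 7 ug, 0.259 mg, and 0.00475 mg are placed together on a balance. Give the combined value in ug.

In ug:
  0.0893 mg = 0.0893 × 10^3 ug = 89.3
  7 ug → 7
  0.259 mg = 0.259 × 10^3 ug = 259
  0.00475 mg = 0.00475 × 10^3 ug = 4.75
Sum: 89.3 + 7 + 259 + 4.75 = 360.05

360.05 ug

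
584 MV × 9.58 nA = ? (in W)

584 × 10^6 × 9.58 × 10^-9 = 5594.72 × 10^-3 W

5.59472 W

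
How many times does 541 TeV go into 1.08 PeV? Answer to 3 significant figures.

2.00

(1.08e15) / (541e12) = 0.001996e3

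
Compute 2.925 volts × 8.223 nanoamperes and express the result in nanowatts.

2.925 × 8.223 × 10⁻⁹ = 24.052275 × 10⁻⁹ W

24.052275 nanowatts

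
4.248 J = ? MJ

0.000004248 MJ

(no prefix) = 10⁰, mega = 10⁶; factor is 10⁻⁶.
4.248 × 10⁻⁶ = 0.000004248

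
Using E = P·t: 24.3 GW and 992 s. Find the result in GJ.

24105.6 GJ

24.3 × 10⁹ × 992 = 24105.6 × 10⁹ J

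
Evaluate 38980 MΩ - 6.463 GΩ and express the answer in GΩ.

32.517 GΩ

In GΩ:
  38980 MΩ = 38980e-3 GΩ = 38.98
  6.463 GΩ → 6.463
Difference: 38.98 - 6.463 = 32.517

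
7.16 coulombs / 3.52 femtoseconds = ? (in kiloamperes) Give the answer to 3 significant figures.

(7.16) / (3.52 × 10^-15) = 2.0341 × 10^15 A

2030000000000 kiloamperes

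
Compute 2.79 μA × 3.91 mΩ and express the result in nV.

10.9089 nV

2.79 × 10^-6 × 3.91 × 10^-3 = 10.9089 × 10^-9 V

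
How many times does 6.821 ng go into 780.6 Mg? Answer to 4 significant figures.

114400000000000000

(780.6e6) / (6.821e-9) = 114.44e15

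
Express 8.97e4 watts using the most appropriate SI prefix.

= 89.7e3 watts; 1e3 is kilo.

89.7 kilowatts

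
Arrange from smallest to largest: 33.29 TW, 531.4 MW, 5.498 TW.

531.4 MW < 5.498 TW < 33.29 TW

33.29 TW = 33290000000000 W
531.4 MW = 531400000 W
5.498 TW = 5498000000000 W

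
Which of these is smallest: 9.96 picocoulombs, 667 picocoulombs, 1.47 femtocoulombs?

9.96 picocoulombs = 0.00000000000996 coulombs
667 picocoulombs = 0.000000000667 coulombs
1.47 femtocoulombs = 0.00000000000000147 coulombs

1.47 femtocoulombs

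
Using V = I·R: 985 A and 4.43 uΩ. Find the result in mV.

4.36355 mV

985 × 4.43 × 10⁻⁶ = 4363.55 × 10⁻⁶ V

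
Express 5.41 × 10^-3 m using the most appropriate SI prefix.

5.41 mm

= 5.41 × 10^-3 m; 10^-3 is milli.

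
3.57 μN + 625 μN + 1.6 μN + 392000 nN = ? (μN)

In μN:
  3.57 μN → 3.57
  625 μN → 625
  1.6 μN → 1.6
  392000 nN = 392000 × 10⁻³ μN = 392
Sum: 3.57 + 625 + 1.6 + 392 = 1022.17

1022.17 μN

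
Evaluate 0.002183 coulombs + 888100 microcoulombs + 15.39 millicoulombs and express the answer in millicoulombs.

In millicoulombs:
  0.002183 coulombs = 0.002183e3 millicoulombs = 2.183
  888100 microcoulombs = 888100e-3 millicoulombs = 888.1
  15.39 millicoulombs → 15.39
Sum: 2.183 + 888.1 + 15.39 = 905.673

905.673 millicoulombs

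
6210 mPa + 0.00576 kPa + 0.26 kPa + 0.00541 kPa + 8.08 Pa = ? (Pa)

In Pa:
  6210 mPa = 6210 × 10^-3 Pa = 6.21
  0.00576 kPa = 0.00576 × 10^3 Pa = 5.76
  0.26 kPa = 0.26 × 10^3 Pa = 260
  0.00541 kPa = 0.00541 × 10^3 Pa = 5.41
  8.08 Pa → 8.08
Sum: 6.21 + 5.76 + 260 + 5.41 + 8.08 = 285.46

285.46 Pa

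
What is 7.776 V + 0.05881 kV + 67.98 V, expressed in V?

134.566 V

In V:
  7.776 V → 7.776
  0.05881 kV = 0.05881 × 10^3 V = 58.81
  67.98 V → 67.98
Sum: 7.776 + 58.81 + 67.98 = 134.566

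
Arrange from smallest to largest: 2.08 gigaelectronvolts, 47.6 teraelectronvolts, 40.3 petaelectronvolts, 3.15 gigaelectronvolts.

2.08 gigaelectronvolts = 2080000000 electronvolts
47.6 teraelectronvolts = 47600000000000 electronvolts
40.3 petaelectronvolts = 40300000000000000 electronvolts
3.15 gigaelectronvolts = 3150000000 electronvolts

2.08 gigaelectronvolts < 3.15 gigaelectronvolts < 47.6 teraelectronvolts < 40.3 petaelectronvolts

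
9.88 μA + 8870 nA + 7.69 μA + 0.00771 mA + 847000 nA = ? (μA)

In μA:
  9.88 μA → 9.88
  8870 nA = 8870 × 10^-3 μA = 8.87
  7.69 μA → 7.69
  0.00771 mA = 0.00771 × 10^3 μA = 7.71
  847000 nA = 847000 × 10^-3 μA = 847
Sum: 9.88 + 8.87 + 7.69 + 7.71 + 847 = 881.15

881.15 μA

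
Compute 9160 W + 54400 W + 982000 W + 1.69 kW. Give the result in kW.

In kW:
  9160 W = 9160 × 10^-3 kW = 9.16
  54400 W = 54400 × 10^-3 kW = 54.4
  982000 W = 982000 × 10^-3 kW = 982
  1.69 kW → 1.69
Sum: 9.16 + 54.4 + 982 + 1.69 = 1047.25

1047.25 kW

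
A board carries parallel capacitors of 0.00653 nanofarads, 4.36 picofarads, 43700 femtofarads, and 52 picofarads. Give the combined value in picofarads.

In picofarads:
  0.00653 nanofarads = 0.00653 × 10^3 picofarads = 6.53
  4.36 picofarads → 4.36
  43700 femtofarads = 43700 × 10^-3 picofarads = 43.7
  52 picofarads → 52
Sum: 6.53 + 4.36 + 43.7 + 52 = 106.59

106.59 picofarads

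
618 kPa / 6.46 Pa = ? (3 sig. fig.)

95700

(618 × 10^3) / (6.46) = 95.67 × 10^3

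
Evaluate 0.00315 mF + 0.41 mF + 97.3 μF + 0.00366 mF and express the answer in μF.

In μF:
  0.00315 mF = 0.00315e3 μF = 3.15
  0.41 mF = 0.41e3 μF = 410
  97.3 μF → 97.3
  0.00366 mF = 0.00366e3 μF = 3.66
Sum: 3.15 + 410 + 97.3 + 3.66 = 514.11

514.11 μF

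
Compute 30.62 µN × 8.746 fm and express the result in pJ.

0.00000026780252 pJ

30.62 × 10^-6 × 8.746 × 10^-15 = 267.80252 × 10^-21 J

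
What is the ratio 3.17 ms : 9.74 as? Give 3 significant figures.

(3.17 × 10^-3) / (9.74 × 10^-18) = 0.3255 × 10^15

325000000000000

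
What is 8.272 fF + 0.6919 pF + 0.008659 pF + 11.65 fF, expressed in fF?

In fF:
  8.272 fF → 8.272
  0.6919 pF = 0.6919 × 10³ fF = 691.9
  0.008659 pF = 0.008659 × 10³ fF = 8.659
  11.65 fF → 11.65
Sum: 8.272 + 691.9 + 8.659 + 11.65 = 720.481

720.481 fF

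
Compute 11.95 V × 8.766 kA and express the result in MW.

0.1047537 MW

11.95 × 8.766 × 10^3 = 104.7537 × 10^3 W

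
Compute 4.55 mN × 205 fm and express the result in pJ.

0.00093275 pJ

4.55 × 10^-3 × 205 × 10^-15 = 932.75 × 10^-18 J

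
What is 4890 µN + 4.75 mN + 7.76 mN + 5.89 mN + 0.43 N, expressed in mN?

In mN:
  4890 µN = 4890e-3 mN = 4.89
  4.75 mN → 4.75
  7.76 mN → 7.76
  5.89 mN → 5.89
  0.43 N = 0.43e3 mN = 430
Sum: 4.89 + 4.75 + 7.76 + 5.89 + 430 = 453.29

453.29 mN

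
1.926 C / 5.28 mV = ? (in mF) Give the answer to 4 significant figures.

(1.926) / (5.28e-3) = 0.364773e3 F

364800 mF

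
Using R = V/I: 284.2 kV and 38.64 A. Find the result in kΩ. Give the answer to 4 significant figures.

(284.2e3) / (38.64) = 7.35507e3 Ω

7.355 kΩ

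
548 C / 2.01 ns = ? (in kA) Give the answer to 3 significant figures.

(548) / (2.01 × 10^-9) = 272.64 × 10^9 A

273000000 kA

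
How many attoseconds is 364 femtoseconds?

364000 attoseconds

femto = 10^-15, atto = 10^-18; factor is 10^3.
364 × 10^3 = 364000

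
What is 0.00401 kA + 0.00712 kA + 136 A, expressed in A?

In A:
  0.00401 kA = 0.00401e3 A = 4.01
  0.00712 kA = 0.00712e3 A = 7.12
  136 A → 136
Sum: 4.01 + 7.12 + 136 = 147.13

147.13 A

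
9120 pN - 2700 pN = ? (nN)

6.42 nN

In nN:
  9120 pN = 9120 × 10⁻³ nN = 9.12
  2700 pN = 2700 × 10⁻³ nN = 2.7
Difference: 9.12 - 2.7 = 6.42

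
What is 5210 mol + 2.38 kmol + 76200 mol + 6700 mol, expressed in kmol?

In kmol:
  5210 mol = 5210e-3 kmol = 5.21
  2.38 kmol → 2.38
  76200 mol = 76200e-3 kmol = 76.2
  6700 mol = 6700e-3 kmol = 6.7
Sum: 5.21 + 2.38 + 76.2 + 6.7 = 90.49

90.49 kmol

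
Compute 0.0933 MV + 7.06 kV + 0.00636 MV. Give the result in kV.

In kV:
  0.0933 MV = 0.0933e3 kV = 93.3
  7.06 kV → 7.06
  0.00636 MV = 0.00636e3 kV = 6.36
Sum: 93.3 + 7.06 + 6.36 = 106.72

106.72 kV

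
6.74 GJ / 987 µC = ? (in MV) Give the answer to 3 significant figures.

6830000 MV

(6.74 × 10^9) / (987 × 10^-6) = 0.0068288 × 10^15 V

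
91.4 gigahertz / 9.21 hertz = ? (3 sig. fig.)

(91.4 × 10⁹) / (9.21) = 9.924 × 10⁹

9920000000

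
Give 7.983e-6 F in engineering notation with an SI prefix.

= 7.983e-6 F; 1e-6 is micro.

7.983 μF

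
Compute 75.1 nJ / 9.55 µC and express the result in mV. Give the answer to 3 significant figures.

(75.1e-9) / (9.55e-6) = 7.8639e-3 V

7.86 mV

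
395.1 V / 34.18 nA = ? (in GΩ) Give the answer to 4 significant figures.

11.56 GΩ

(395.1) / (34.18 × 10^-9) = 11.5594 × 10^9 Ω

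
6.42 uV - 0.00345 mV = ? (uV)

2.97 uV

In uV:
  6.42 uV → 6.42
  0.00345 mV = 0.00345 × 10^3 uV = 3.45
Difference: 6.42 - 3.45 = 2.97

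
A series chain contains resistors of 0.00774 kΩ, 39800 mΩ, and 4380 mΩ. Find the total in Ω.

In Ω:
  0.00774 kΩ = 0.00774e3 Ω = 7.74
  39800 mΩ = 39800e-3 Ω = 39.8
  4380 mΩ = 4380e-3 Ω = 4.38
Sum: 7.74 + 39.8 + 4.38 = 51.92

51.92 Ω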